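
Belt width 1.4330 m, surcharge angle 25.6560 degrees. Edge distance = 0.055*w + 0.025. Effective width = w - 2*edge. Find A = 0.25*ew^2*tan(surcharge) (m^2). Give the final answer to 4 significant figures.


edge = 0.055*1.4330 + 0.025 = 0.103815 m
ew = 1.4330 - 2*0.103815 = 1.22537 m
A = 0.25 * 1.22537^2 * tan(25.6560 deg)
A = 0.1803 m^2


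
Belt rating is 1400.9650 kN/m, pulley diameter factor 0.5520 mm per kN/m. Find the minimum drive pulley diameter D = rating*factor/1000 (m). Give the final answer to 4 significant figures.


D = 1400.9650 * 0.5520 / 1000
D = 0.7733 m


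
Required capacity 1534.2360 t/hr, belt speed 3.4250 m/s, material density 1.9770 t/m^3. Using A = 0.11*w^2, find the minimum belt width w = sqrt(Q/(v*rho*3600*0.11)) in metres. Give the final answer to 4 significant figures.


A_req = 1534.2360 / (3.4250 * 1.9770 * 3600) = 0.0629394 m^2
w = sqrt(0.0629394 / 0.11)
w = 0.7564 m


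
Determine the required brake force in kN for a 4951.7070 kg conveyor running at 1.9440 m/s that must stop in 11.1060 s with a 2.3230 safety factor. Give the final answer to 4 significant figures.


F = 4951.7070 * 1.9440 / 11.1060 * 2.3230 / 1000
F = 2.013 kN


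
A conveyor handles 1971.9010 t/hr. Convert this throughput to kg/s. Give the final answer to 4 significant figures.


m_dot = 1971.9010 * 1000 / 3600
m_dot = 547.8 kg/s


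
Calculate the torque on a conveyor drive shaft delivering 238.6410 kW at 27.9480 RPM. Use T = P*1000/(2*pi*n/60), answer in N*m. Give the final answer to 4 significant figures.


omega = 2*pi*27.9480/60 = 2.92671 rad/s
T = 238.6410*1000 / 2.92671
T = 81540 N*m


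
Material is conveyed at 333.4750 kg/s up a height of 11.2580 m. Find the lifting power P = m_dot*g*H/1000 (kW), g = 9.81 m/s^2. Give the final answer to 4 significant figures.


P = 333.4750 * 9.81 * 11.2580 / 1000
P = 36.83 kW


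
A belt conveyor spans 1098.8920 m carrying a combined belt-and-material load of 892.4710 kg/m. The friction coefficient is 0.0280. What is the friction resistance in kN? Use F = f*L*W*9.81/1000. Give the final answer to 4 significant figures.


F = 0.0280 * 1098.8920 * 892.4710 * 9.81 / 1000
F = 269.4 kN


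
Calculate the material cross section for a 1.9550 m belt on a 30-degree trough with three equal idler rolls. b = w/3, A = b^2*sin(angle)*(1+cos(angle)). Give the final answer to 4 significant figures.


b = 1.9550/3 = 0.651667 m
A = 0.651667^2 * sin(30 deg) * (1 + cos(30 deg))
A = 0.3962 m^2


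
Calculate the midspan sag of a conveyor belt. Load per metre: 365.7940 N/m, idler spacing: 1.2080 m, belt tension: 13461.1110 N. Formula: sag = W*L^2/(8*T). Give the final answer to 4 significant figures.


sag = 365.7940 * 1.2080^2 / (8 * 13461.1110)
sag = 0.004957 m


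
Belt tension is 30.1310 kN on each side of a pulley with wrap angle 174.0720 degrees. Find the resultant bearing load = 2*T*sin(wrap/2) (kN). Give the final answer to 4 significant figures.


F = 2 * 30.1310 * sin(174.0720/2 deg)
F = 60.18 kN


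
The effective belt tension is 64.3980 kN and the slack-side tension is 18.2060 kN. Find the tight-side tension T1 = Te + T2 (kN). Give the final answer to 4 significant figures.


T1 = Te + T2 = 64.3980 + 18.2060
T1 = 82.60 kN


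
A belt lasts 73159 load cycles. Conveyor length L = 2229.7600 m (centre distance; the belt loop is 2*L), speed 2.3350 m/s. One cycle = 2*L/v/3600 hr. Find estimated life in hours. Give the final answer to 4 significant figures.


cycle_time = 2 * 2229.7600 / 2.3350 / 3600 = 0.530516 hr
life = 73159 * 0.530516 = 38810 hours


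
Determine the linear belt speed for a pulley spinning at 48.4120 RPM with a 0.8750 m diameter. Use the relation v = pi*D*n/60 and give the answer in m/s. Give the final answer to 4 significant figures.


v = pi * 0.8750 * 48.4120 / 60
v = 2.218 m/s


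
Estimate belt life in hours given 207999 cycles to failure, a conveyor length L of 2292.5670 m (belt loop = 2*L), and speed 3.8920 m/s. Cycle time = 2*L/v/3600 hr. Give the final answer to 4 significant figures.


cycle_time = 2 * 2292.5670 / 3.8920 / 3600 = 0.327248 hr
life = 207999 * 0.327248 = 68070 hours


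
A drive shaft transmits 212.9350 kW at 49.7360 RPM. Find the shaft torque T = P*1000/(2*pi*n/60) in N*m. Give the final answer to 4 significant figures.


omega = 2*pi*49.7360/60 = 5.20834 rad/s
T = 212.9350*1000 / 5.20834
T = 40880 N*m


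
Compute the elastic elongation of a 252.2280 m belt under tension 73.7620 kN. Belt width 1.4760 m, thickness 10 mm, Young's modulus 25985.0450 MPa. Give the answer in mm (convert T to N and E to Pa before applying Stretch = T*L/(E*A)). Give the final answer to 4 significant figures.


A = 1.4760 * 0.01 = 0.01476 m^2
Stretch = 73.7620*1000 * 252.2280 / (25985.0450e6 * 0.01476) * 1000
Stretch = 48.51 mm


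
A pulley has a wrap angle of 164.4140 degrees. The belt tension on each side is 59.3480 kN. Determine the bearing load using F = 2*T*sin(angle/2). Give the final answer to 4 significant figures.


F = 2 * 59.3480 * sin(164.4140/2 deg)
F = 117.6 kN


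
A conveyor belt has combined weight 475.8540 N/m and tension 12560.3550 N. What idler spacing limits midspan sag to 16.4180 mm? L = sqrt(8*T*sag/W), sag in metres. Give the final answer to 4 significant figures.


sag = 16.4180/1000 = 0.016418 m
L = sqrt(8 * 12560.3550 * 0.016418 / 475.8540)
L = 1.862 m


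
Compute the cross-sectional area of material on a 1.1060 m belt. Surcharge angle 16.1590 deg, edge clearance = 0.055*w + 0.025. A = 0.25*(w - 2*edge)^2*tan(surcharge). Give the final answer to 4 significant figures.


edge = 0.055*1.1060 + 0.025 = 0.08583 m
ew = 1.1060 - 2*0.08583 = 0.93434 m
A = 0.25 * 0.93434^2 * tan(16.1590 deg)
A = 0.06324 m^2


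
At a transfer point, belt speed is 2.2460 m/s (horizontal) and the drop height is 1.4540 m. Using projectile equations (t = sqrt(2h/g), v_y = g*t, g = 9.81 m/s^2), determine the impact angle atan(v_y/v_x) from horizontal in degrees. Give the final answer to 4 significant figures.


t = sqrt(2*1.4540/9.81) = 0.544456 s
v_y = 9.81 * 0.544456 = 5.34111 m/s
angle = atan(5.34111 / 2.2460) = 67.19 deg


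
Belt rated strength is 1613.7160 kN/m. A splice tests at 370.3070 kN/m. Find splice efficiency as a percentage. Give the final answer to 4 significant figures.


Eff = 370.3070 / 1613.7160 * 100
Eff = 22.95 %


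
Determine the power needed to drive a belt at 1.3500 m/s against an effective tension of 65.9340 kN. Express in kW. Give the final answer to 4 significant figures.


P = Te * v = 65.9340 * 1.3500
P = 89.01 kW


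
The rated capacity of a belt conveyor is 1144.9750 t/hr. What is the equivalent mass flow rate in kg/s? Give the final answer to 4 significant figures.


m_dot = 1144.9750 * 1000 / 3600
m_dot = 318.0 kg/s


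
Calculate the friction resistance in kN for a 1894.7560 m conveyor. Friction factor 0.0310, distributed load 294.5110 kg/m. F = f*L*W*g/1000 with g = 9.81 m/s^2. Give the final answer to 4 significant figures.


F = 0.0310 * 1894.7560 * 294.5110 * 9.81 / 1000
F = 169.7 kN


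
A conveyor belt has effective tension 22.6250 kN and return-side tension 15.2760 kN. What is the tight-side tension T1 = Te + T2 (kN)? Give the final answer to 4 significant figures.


T1 = Te + T2 = 22.6250 + 15.2760
T1 = 37.90 kN


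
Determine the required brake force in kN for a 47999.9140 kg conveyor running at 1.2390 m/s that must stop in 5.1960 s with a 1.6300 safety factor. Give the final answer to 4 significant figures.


F = 47999.9140 * 1.2390 / 5.1960 * 1.6300 / 1000
F = 18.66 kN


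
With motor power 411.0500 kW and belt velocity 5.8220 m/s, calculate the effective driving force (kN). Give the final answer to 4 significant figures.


Te = P / v = 411.0500 / 5.8220
Te = 70.60 kN


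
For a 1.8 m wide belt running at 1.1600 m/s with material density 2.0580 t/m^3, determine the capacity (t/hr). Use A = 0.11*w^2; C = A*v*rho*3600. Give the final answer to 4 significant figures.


A = 0.11 * 1.8^2 = 0.3564 m^2
C = 0.3564 * 1.1600 * 2.0580 * 3600
C = 3063 t/hr


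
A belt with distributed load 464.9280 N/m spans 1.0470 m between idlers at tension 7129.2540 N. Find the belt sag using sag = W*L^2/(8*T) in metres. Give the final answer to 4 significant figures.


sag = 464.9280 * 1.0470^2 / (8 * 7129.2540)
sag = 0.008936 m


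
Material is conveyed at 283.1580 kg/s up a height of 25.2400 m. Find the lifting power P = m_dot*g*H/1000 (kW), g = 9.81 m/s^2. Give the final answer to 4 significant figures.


P = 283.1580 * 9.81 * 25.2400 / 1000
P = 70.11 kW


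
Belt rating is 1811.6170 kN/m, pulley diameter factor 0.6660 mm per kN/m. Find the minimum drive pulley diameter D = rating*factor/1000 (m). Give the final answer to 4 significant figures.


D = 1811.6170 * 0.6660 / 1000
D = 1.207 m


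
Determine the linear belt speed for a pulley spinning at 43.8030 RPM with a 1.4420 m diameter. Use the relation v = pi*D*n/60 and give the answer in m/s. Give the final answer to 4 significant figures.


v = pi * 1.4420 * 43.8030 / 60
v = 3.307 m/s


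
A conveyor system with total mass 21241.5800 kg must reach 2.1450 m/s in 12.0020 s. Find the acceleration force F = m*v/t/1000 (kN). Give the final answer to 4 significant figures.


F = 21241.5800 * 2.1450 / 12.0020 / 1000
F = 3.796 kN


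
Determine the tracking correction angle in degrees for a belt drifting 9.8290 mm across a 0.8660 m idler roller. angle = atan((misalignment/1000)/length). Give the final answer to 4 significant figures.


misalign_m = 9.8290 / 1000 = 0.009829 m
angle = atan(0.009829 / 0.8660)
angle = 0.6503 deg


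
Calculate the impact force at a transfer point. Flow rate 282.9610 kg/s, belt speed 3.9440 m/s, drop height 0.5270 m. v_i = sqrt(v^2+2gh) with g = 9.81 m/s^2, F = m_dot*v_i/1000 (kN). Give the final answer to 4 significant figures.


v_i = sqrt(3.9440^2 + 2*9.81*0.5270) = 5.0887 m/s
F = 282.9610 * 5.0887 / 1000
F = 1.440 kN


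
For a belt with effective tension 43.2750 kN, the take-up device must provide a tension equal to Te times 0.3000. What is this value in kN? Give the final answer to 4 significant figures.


T_tu = 43.2750 * 0.3000
T_tu = 12.98 kN


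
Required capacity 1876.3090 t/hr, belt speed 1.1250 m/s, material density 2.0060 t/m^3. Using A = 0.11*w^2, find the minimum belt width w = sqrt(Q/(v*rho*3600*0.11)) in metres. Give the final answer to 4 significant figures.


A_req = 1876.3090 / (1.1250 * 2.0060 * 3600) = 0.23095 m^2
w = sqrt(0.23095 / 0.11)
w = 1.449 m


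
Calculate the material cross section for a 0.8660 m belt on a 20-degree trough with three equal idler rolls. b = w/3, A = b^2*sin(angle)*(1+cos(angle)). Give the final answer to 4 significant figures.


b = 0.8660/3 = 0.288667 m
A = 0.288667^2 * sin(20 deg) * (1 + cos(20 deg))
A = 0.05528 m^2


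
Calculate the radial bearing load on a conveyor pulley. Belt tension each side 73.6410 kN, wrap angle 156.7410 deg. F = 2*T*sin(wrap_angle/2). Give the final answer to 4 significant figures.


F = 2 * 73.6410 * sin(156.7410/2 deg)
F = 144.3 kN


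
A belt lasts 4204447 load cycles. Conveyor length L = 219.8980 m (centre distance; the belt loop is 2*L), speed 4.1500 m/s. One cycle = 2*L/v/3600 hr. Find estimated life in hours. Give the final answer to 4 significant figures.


cycle_time = 2 * 219.8980 / 4.1500 / 3600 = 0.0294375 hr
life = 4204447 * 0.0294375 = 123800 hours


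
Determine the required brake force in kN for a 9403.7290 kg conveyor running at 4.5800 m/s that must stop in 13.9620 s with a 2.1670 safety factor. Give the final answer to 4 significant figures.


F = 9403.7290 * 4.5800 / 13.9620 * 2.1670 / 1000
F = 6.685 kN


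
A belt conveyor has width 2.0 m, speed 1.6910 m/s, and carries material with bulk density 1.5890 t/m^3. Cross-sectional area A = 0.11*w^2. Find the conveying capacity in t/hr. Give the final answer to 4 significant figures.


A = 0.11 * 2.0^2 = 0.44 m^2
C = 0.44 * 1.6910 * 1.5890 * 3600
C = 4256 t/hr


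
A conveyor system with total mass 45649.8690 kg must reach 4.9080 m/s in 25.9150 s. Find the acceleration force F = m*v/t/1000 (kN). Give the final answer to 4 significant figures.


F = 45649.8690 * 4.9080 / 25.9150 / 1000
F = 8.646 kN


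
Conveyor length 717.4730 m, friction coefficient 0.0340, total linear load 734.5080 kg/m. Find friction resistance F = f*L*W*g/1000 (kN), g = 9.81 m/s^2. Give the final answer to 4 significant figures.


F = 0.0340 * 717.4730 * 734.5080 * 9.81 / 1000
F = 175.8 kN


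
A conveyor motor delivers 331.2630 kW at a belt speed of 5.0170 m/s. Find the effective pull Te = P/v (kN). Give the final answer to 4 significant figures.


Te = P / v = 331.2630 / 5.0170
Te = 66.03 kN


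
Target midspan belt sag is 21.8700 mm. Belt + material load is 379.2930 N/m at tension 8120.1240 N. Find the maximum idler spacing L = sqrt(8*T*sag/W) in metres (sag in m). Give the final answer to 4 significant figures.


sag = 21.8700/1000 = 0.021870 m
L = sqrt(8 * 8120.1240 * 0.021870 / 379.2930)
L = 1.935 m


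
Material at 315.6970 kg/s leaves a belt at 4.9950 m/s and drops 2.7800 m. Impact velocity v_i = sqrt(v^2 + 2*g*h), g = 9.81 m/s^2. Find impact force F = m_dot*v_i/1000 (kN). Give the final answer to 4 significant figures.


v_i = sqrt(4.9950^2 + 2*9.81*2.7800) = 8.91592 m/s
F = 315.6970 * 8.91592 / 1000
F = 2.815 kN


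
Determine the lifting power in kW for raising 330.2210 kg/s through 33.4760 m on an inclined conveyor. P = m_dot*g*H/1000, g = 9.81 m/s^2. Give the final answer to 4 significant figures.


P = 330.2210 * 9.81 * 33.4760 / 1000
P = 108.4 kW


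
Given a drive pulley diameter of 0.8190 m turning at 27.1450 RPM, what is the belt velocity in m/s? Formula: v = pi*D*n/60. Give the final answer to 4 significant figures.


v = pi * 0.8190 * 27.1450 / 60
v = 1.164 m/s


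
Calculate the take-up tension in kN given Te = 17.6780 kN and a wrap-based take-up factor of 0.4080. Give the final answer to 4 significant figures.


T_tu = 17.6780 * 0.4080
T_tu = 7.213 kN


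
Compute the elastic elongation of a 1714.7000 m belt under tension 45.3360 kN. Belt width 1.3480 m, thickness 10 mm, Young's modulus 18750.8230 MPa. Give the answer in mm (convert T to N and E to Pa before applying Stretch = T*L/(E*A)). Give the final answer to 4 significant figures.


A = 1.3480 * 0.01 = 0.01348 m^2
Stretch = 45.3360*1000 * 1714.7000 / (18750.8230e6 * 0.01348) * 1000
Stretch = 307.6 mm


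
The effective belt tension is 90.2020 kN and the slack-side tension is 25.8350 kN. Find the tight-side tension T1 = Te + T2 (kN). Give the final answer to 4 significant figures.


T1 = Te + T2 = 90.2020 + 25.8350
T1 = 116.0 kN


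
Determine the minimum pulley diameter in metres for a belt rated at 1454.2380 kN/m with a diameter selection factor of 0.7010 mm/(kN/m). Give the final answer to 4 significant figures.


D = 1454.2380 * 0.7010 / 1000
D = 1.019 m


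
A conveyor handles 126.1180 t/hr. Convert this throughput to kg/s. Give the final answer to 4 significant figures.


m_dot = 126.1180 * 1000 / 3600
m_dot = 35.03 kg/s


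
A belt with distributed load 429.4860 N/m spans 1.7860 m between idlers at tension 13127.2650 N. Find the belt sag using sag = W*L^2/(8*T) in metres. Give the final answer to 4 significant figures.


sag = 429.4860 * 1.7860^2 / (8 * 13127.2650)
sag = 0.01305 m


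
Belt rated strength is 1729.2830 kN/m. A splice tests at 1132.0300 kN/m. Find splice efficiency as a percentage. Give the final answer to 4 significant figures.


Eff = 1132.0300 / 1729.2830 * 100
Eff = 65.46 %


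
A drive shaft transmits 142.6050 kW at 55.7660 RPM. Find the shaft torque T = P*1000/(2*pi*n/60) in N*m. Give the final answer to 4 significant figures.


omega = 2*pi*55.7660/60 = 5.8398 rad/s
T = 142.6050*1000 / 5.8398
T = 24420 N*m


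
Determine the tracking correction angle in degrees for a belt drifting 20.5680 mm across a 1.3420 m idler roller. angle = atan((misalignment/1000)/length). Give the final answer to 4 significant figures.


misalign_m = 20.5680 / 1000 = 0.020568 m
angle = atan(0.020568 / 1.3420)
angle = 0.8781 deg


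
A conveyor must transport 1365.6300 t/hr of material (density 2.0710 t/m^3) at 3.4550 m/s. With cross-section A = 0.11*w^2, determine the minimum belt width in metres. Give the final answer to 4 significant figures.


A_req = 1365.6300 / (3.4550 * 2.0710 * 3600) = 0.0530154 m^2
w = sqrt(0.0530154 / 0.11)
w = 0.6942 m


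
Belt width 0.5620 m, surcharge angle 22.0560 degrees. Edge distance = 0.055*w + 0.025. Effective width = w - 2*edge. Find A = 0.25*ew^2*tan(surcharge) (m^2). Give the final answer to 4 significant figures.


edge = 0.055*0.5620 + 0.025 = 0.05591 m
ew = 0.5620 - 2*0.05591 = 0.45018 m
A = 0.25 * 0.45018^2 * tan(22.0560 deg)
A = 0.02053 m^2


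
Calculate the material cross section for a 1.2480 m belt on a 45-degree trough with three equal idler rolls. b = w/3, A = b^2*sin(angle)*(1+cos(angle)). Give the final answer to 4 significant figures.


b = 1.2480/3 = 0.416 m
A = 0.416^2 * sin(45 deg) * (1 + cos(45 deg))
A = 0.2089 m^2


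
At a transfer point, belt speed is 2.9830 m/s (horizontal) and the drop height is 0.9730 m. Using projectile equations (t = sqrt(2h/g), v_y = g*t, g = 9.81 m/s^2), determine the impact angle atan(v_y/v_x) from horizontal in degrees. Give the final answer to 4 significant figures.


t = sqrt(2*0.9730/9.81) = 0.445386 s
v_y = 9.81 * 0.445386 = 4.36924 m/s
angle = atan(4.36924 / 2.9830) = 55.68 deg


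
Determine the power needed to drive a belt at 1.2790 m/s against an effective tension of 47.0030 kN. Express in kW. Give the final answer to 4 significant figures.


P = Te * v = 47.0030 * 1.2790
P = 60.12 kW


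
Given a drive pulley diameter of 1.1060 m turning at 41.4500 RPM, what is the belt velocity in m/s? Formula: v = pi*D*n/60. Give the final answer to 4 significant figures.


v = pi * 1.1060 * 41.4500 / 60
v = 2.400 m/s


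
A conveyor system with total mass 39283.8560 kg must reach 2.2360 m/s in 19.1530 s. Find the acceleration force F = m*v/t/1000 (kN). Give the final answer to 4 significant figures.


F = 39283.8560 * 2.2360 / 19.1530 / 1000
F = 4.586 kN


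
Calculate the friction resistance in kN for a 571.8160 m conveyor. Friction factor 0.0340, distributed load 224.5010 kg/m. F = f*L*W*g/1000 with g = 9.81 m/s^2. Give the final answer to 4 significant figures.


F = 0.0340 * 571.8160 * 224.5010 * 9.81 / 1000
F = 42.82 kN


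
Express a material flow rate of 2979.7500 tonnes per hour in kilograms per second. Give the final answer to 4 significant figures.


m_dot = 2979.7500 * 1000 / 3600
m_dot = 827.7 kg/s


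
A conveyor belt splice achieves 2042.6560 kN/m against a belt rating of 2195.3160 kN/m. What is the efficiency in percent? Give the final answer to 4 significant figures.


Eff = 2042.6560 / 2195.3160 * 100
Eff = 93.05 %


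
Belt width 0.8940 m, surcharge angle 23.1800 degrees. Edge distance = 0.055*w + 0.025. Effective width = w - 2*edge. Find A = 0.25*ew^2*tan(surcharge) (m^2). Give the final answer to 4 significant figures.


edge = 0.055*0.8940 + 0.025 = 0.07417 m
ew = 0.8940 - 2*0.07417 = 0.74566 m
A = 0.25 * 0.74566^2 * tan(23.1800 deg)
A = 0.05952 m^2


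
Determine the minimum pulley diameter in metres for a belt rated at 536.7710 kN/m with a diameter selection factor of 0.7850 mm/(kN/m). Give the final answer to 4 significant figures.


D = 536.7710 * 0.7850 / 1000
D = 0.4214 m


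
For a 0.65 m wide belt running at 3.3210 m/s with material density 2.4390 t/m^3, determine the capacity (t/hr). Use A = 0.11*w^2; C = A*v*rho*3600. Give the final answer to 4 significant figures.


A = 0.11 * 0.65^2 = 0.046475 m^2
C = 0.046475 * 3.3210 * 2.4390 * 3600
C = 1355 t/hr


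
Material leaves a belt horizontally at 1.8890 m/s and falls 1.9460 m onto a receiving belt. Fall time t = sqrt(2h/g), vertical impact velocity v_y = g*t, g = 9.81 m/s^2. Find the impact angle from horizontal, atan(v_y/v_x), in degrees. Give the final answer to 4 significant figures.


t = sqrt(2*1.9460/9.81) = 0.629871 s
v_y = 9.81 * 0.629871 = 6.17903 m/s
angle = atan(6.17903 / 1.8890) = 73.00 deg


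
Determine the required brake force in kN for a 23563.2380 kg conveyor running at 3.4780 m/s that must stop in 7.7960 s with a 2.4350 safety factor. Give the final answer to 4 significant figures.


F = 23563.2380 * 3.4780 / 7.7960 * 2.4350 / 1000
F = 25.60 kN


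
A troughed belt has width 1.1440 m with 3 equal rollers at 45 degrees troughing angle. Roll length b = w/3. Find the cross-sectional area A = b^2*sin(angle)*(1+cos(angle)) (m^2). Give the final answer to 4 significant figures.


b = 1.1440/3 = 0.381333 m
A = 0.381333^2 * sin(45 deg) * (1 + cos(45 deg))
A = 0.1755 m^2


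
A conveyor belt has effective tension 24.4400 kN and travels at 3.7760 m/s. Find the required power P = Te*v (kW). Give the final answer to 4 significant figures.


P = Te * v = 24.4400 * 3.7760
P = 92.29 kW


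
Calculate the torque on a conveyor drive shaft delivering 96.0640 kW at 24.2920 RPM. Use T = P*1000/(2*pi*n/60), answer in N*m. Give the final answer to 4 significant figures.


omega = 2*pi*24.2920/60 = 2.54385 rad/s
T = 96.0640*1000 / 2.54385
T = 37760 N*m


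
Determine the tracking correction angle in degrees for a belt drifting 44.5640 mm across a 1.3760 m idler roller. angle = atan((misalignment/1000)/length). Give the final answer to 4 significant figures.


misalign_m = 44.5640 / 1000 = 0.044564 m
angle = atan(0.044564 / 1.3760)
angle = 1.855 deg


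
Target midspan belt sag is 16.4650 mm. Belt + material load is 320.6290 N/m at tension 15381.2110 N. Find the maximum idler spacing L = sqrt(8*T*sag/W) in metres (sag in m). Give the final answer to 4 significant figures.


sag = 16.4650/1000 = 0.016465 m
L = sqrt(8 * 15381.2110 * 0.016465 / 320.6290)
L = 2.514 m


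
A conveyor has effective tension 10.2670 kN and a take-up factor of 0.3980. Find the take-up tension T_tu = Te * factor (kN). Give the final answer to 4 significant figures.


T_tu = 10.2670 * 0.3980
T_tu = 4.086 kN


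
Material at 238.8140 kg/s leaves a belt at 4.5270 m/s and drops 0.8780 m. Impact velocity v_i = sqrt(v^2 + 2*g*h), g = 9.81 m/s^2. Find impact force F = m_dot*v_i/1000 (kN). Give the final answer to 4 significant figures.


v_i = sqrt(4.5270^2 + 2*9.81*0.8780) = 6.14167 m/s
F = 238.8140 * 6.14167 / 1000
F = 1.467 kN


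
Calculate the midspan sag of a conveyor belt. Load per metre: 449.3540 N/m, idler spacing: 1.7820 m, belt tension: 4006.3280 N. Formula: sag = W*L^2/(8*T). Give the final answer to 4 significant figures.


sag = 449.3540 * 1.7820^2 / (8 * 4006.3280)
sag = 0.04452 m


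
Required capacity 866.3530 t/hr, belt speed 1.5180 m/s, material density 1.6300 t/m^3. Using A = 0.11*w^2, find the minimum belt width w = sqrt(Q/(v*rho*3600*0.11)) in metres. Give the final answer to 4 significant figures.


A_req = 866.3530 / (1.5180 * 1.6300 * 3600) = 0.0972597 m^2
w = sqrt(0.0972597 / 0.11)
w = 0.9403 m


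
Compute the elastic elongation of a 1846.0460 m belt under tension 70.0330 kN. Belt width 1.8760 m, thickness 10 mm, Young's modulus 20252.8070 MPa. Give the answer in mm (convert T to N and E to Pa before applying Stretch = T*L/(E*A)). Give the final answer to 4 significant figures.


A = 1.8760 * 0.01 = 0.01876 m^2
Stretch = 70.0330*1000 * 1846.0460 / (20252.8070e6 * 0.01876) * 1000
Stretch = 340.3 mm


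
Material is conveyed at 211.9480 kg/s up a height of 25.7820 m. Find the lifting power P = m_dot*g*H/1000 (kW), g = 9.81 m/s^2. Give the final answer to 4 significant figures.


P = 211.9480 * 9.81 * 25.7820 / 1000
P = 53.61 kW


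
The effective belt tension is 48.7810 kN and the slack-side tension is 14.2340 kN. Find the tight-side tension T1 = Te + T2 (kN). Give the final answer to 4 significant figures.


T1 = Te + T2 = 48.7810 + 14.2340
T1 = 63.02 kN


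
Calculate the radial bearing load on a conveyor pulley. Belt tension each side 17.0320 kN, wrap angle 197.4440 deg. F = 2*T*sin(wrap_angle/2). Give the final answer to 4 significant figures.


F = 2 * 17.0320 * sin(197.4440/2 deg)
F = 33.67 kN


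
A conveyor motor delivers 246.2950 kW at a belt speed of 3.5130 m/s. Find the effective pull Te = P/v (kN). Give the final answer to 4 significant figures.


Te = P / v = 246.2950 / 3.5130
Te = 70.11 kN


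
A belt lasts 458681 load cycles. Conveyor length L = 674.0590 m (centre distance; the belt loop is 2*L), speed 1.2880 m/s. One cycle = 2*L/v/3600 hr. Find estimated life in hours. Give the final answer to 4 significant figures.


cycle_time = 2 * 674.0590 / 1.2880 / 3600 = 0.290743 hr
life = 458681 * 0.290743 = 133400 hours


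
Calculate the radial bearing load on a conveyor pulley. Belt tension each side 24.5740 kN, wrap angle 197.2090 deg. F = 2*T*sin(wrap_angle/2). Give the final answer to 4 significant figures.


F = 2 * 24.5740 * sin(197.2090/2 deg)
F = 48.59 kN


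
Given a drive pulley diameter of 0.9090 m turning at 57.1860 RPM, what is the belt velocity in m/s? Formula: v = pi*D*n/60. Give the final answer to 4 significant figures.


v = pi * 0.9090 * 57.1860 / 60
v = 2.722 m/s


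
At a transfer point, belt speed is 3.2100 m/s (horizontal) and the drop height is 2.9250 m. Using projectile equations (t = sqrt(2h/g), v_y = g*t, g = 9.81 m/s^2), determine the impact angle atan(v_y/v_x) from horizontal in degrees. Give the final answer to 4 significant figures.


t = sqrt(2*2.9250/9.81) = 0.772224 s
v_y = 9.81 * 0.772224 = 7.57552 m/s
angle = atan(7.57552 / 3.2100) = 67.04 deg


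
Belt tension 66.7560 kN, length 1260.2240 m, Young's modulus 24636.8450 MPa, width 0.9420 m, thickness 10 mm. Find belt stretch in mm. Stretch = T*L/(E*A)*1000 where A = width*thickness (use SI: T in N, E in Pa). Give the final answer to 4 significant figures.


A = 0.9420 * 0.01 = 0.00942 m^2
Stretch = 66.7560*1000 * 1260.2240 / (24636.8450e6 * 0.00942) * 1000
Stretch = 362.5 mm


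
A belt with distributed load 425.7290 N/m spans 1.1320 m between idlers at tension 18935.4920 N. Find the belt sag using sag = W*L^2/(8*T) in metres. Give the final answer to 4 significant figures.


sag = 425.7290 * 1.1320^2 / (8 * 18935.4920)
sag = 0.003601 m


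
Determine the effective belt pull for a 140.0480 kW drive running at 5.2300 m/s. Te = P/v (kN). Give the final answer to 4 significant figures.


Te = P / v = 140.0480 / 5.2300
Te = 26.78 kN


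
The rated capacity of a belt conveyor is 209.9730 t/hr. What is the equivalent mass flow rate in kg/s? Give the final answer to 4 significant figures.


m_dot = 209.9730 * 1000 / 3600
m_dot = 58.33 kg/s


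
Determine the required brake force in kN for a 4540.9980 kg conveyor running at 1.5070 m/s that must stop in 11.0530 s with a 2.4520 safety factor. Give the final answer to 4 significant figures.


F = 4540.9980 * 1.5070 / 11.0530 * 2.4520 / 1000
F = 1.518 kN


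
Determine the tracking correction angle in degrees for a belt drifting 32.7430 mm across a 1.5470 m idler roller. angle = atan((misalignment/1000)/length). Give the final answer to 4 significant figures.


misalign_m = 32.7430 / 1000 = 0.032743 m
angle = atan(0.032743 / 1.5470)
angle = 1.213 deg


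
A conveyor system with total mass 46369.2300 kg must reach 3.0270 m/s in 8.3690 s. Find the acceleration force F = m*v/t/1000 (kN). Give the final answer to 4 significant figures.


F = 46369.2300 * 3.0270 / 8.3690 / 1000
F = 16.77 kN


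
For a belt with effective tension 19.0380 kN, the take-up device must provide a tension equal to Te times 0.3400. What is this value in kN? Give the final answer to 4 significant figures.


T_tu = 19.0380 * 0.3400
T_tu = 6.473 kN


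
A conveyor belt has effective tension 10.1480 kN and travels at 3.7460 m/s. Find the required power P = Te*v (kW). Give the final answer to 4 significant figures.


P = Te * v = 10.1480 * 3.7460
P = 38.01 kW


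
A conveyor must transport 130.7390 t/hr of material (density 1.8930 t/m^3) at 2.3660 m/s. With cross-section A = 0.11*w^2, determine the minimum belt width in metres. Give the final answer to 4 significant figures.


A_req = 130.7390 / (2.3660 * 1.8930 * 3600) = 0.00810844 m^2
w = sqrt(0.00810844 / 0.11)
w = 0.2715 m


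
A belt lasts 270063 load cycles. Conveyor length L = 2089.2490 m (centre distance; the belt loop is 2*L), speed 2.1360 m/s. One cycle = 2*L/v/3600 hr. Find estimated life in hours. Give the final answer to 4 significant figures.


cycle_time = 2 * 2089.2490 / 2.1360 / 3600 = 0.543396 hr
life = 270063 * 0.543396 = 146800 hours


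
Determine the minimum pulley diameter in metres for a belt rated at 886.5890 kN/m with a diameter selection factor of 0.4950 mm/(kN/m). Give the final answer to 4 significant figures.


D = 886.5890 * 0.4950 / 1000
D = 0.4389 m


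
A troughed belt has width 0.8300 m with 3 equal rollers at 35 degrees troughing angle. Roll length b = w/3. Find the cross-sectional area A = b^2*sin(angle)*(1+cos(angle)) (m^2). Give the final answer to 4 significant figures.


b = 0.8300/3 = 0.276667 m
A = 0.276667^2 * sin(35 deg) * (1 + cos(35 deg))
A = 0.07987 m^2


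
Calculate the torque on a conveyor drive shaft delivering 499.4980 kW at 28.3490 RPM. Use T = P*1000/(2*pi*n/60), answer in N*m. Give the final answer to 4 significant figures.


omega = 2*pi*28.3490/60 = 2.9687 rad/s
T = 499.4980*1000 / 2.9687
T = 168300 N*m


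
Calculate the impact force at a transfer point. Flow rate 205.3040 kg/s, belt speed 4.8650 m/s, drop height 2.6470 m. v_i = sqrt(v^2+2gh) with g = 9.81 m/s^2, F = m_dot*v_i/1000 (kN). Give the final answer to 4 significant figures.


v_i = sqrt(4.8650^2 + 2*9.81*2.6470) = 8.69496 m/s
F = 205.3040 * 8.69496 / 1000
F = 1.785 kN


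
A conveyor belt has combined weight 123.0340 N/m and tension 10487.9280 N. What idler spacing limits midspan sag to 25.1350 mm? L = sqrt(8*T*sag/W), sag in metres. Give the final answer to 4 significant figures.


sag = 25.1350/1000 = 0.025135 m
L = sqrt(8 * 10487.9280 * 0.025135 / 123.0340)
L = 4.140 m


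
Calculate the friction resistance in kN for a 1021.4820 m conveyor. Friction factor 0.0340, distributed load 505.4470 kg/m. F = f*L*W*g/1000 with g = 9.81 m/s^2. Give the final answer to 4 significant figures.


F = 0.0340 * 1021.4820 * 505.4470 * 9.81 / 1000
F = 172.2 kN


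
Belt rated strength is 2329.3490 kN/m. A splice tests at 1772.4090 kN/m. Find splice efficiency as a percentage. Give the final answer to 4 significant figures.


Eff = 1772.4090 / 2329.3490 * 100
Eff = 76.09 %


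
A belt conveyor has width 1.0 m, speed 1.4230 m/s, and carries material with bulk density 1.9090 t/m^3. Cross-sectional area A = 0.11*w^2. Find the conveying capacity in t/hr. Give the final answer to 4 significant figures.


A = 0.11 * 1.0^2 = 0.11 m^2
C = 0.11 * 1.4230 * 1.9090 * 3600
C = 1076 t/hr


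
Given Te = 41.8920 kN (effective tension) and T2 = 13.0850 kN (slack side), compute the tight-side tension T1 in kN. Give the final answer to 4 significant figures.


T1 = Te + T2 = 41.8920 + 13.0850
T1 = 54.98 kN


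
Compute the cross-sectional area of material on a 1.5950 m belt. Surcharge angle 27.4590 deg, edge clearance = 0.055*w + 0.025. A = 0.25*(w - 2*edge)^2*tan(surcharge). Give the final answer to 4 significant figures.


edge = 0.055*1.5950 + 0.025 = 0.112725 m
ew = 1.5950 - 2*0.112725 = 1.36955 m
A = 0.25 * 1.36955^2 * tan(27.4590 deg)
A = 0.2437 m^2


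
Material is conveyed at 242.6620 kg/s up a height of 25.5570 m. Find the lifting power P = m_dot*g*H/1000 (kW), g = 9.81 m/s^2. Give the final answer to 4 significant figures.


P = 242.6620 * 9.81 * 25.5570 / 1000
P = 60.84 kW


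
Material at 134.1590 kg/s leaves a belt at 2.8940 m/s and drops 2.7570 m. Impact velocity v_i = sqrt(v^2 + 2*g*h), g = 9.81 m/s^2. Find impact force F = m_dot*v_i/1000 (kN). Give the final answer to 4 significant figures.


v_i = sqrt(2.8940^2 + 2*9.81*2.7570) = 7.90364 m/s
F = 134.1590 * 7.90364 / 1000
F = 1.060 kN


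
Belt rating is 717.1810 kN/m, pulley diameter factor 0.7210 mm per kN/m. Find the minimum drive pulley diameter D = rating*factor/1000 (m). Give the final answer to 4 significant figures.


D = 717.1810 * 0.7210 / 1000
D = 0.5171 m


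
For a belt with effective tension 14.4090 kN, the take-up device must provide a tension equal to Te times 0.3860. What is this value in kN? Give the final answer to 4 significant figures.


T_tu = 14.4090 * 0.3860
T_tu = 5.562 kN


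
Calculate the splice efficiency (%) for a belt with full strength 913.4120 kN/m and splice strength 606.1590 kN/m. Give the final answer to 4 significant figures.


Eff = 606.1590 / 913.4120 * 100
Eff = 66.36 %


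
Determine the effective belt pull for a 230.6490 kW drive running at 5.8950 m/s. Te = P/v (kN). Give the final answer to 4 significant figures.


Te = P / v = 230.6490 / 5.8950
Te = 39.13 kN


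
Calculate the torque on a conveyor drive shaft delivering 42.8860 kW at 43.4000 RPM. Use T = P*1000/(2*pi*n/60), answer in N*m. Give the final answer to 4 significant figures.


omega = 2*pi*43.4000/60 = 4.54484 rad/s
T = 42.8860*1000 / 4.54484
T = 9436 N*m


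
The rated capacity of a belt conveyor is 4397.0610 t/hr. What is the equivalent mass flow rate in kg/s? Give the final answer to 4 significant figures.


m_dot = 4397.0610 * 1000 / 3600
m_dot = 1221 kg/s


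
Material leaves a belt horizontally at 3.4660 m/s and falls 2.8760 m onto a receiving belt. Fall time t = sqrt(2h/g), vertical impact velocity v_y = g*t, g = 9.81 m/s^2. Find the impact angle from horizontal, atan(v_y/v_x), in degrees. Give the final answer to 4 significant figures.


t = sqrt(2*2.8760/9.81) = 0.765729 s
v_y = 9.81 * 0.765729 = 7.5118 m/s
angle = atan(7.5118 / 3.4660) = 65.23 deg


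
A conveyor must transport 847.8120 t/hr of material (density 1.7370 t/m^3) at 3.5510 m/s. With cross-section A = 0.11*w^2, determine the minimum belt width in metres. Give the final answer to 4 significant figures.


A_req = 847.8120 / (3.5510 * 1.7370 * 3600) = 0.0381809 m^2
w = sqrt(0.0381809 / 0.11)
w = 0.5892 m


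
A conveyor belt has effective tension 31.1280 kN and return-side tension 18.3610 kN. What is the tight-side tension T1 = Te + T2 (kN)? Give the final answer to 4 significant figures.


T1 = Te + T2 = 31.1280 + 18.3610
T1 = 49.49 kN


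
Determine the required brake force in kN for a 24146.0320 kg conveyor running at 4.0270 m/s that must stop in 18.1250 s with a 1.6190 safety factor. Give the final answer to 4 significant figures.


F = 24146.0320 * 4.0270 / 18.1250 * 1.6190 / 1000
F = 8.686 kN


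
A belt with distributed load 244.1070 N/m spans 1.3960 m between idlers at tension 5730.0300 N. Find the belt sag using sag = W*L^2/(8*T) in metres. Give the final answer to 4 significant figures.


sag = 244.1070 * 1.3960^2 / (8 * 5730.0300)
sag = 0.01038 m


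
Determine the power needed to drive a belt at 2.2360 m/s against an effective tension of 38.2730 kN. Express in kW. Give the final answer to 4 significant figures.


P = Te * v = 38.2730 * 2.2360
P = 85.58 kW


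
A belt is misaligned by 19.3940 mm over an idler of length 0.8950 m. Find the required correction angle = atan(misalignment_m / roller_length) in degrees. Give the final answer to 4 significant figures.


misalign_m = 19.3940 / 1000 = 0.019394 m
angle = atan(0.019394 / 0.8950)
angle = 1.241 deg


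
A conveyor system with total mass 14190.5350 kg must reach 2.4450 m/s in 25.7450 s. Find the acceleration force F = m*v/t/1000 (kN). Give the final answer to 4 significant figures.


F = 14190.5350 * 2.4450 / 25.7450 / 1000
F = 1.348 kN


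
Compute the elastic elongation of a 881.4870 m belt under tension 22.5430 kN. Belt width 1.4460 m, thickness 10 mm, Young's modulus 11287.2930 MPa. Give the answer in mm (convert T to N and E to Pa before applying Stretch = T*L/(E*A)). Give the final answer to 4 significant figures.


A = 1.4460 * 0.01 = 0.01446 m^2
Stretch = 22.5430*1000 * 881.4870 / (11287.2930e6 * 0.01446) * 1000
Stretch = 121.8 mm


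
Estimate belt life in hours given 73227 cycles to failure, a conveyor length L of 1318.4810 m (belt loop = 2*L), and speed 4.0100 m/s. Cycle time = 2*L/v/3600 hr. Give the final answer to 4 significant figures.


cycle_time = 2 * 1318.4810 / 4.0100 / 3600 = 0.182666 hr
life = 73227 * 0.182666 = 13380 hours


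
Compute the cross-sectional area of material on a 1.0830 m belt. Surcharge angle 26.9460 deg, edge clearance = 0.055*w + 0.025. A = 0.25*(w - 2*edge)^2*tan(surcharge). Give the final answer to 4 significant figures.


edge = 0.055*1.0830 + 0.025 = 0.084565 m
ew = 1.0830 - 2*0.084565 = 0.91387 m
A = 0.25 * 0.91387^2 * tan(26.9460 deg)
A = 0.1061 m^2


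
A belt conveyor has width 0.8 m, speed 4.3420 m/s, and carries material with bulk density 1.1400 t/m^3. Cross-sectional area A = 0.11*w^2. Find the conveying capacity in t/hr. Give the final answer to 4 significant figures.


A = 0.11 * 0.8^2 = 0.0704 m^2
C = 0.0704 * 4.3420 * 1.1400 * 3600
C = 1254 t/hr


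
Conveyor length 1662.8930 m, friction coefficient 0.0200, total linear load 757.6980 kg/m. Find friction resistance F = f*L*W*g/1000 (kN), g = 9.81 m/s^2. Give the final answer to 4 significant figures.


F = 0.0200 * 1662.8930 * 757.6980 * 9.81 / 1000
F = 247.2 kN


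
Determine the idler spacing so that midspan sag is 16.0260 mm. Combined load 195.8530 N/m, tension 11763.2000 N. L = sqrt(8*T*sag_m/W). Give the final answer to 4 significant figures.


sag = 16.0260/1000 = 0.016026 m
L = sqrt(8 * 11763.2000 * 0.016026 / 195.8530)
L = 2.775 m


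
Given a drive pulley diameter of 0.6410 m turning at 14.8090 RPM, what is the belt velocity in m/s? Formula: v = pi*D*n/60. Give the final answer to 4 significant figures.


v = pi * 0.6410 * 14.8090 / 60
v = 0.4970 m/s


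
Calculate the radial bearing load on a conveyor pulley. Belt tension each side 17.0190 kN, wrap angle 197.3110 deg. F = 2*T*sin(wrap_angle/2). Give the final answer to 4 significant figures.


F = 2 * 17.0190 * sin(197.3110/2 deg)
F = 33.65 kN


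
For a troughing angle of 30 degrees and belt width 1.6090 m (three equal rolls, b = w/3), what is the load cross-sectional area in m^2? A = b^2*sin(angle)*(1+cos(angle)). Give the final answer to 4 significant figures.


b = 1.6090/3 = 0.536333 m
A = 0.536333^2 * sin(30 deg) * (1 + cos(30 deg))
A = 0.2684 m^2


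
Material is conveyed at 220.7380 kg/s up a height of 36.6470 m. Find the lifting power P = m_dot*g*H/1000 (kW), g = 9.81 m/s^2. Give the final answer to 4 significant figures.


P = 220.7380 * 9.81 * 36.6470 / 1000
P = 79.36 kW


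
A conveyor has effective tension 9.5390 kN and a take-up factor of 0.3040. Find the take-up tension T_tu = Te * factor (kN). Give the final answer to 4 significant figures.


T_tu = 9.5390 * 0.3040
T_tu = 2.900 kN


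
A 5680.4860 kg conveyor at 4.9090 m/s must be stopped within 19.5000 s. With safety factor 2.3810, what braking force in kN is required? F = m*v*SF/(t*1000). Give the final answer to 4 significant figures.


F = 5680.4860 * 4.9090 / 19.5000 * 2.3810 / 1000
F = 3.405 kN


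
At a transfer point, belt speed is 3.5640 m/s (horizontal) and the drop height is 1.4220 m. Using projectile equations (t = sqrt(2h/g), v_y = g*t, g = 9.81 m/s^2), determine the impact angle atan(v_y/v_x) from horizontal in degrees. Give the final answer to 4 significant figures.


t = sqrt(2*1.4220/9.81) = 0.538431 s
v_y = 9.81 * 0.538431 = 5.28201 m/s
angle = atan(5.28201 / 3.5640) = 55.99 deg
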